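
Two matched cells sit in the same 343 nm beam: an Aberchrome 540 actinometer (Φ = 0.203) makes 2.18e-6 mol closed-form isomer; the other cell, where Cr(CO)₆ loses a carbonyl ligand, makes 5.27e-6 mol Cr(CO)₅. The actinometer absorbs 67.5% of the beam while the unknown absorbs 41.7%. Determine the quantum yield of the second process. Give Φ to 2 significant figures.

Photons absorbed by the actinometer: 2.18e-6 / 0.203 = 1.074e-5 mol.
Incident flux: 1.074e-5 / 0.675 = 1.591e-5 einstein.
Absorbed by unknown: 0.417 × 1.591e-5 = 6.634e-6 mol.
Φ(unknown) = 5.27e-6 / 6.634e-6 = 0.79.

Φ = 0.79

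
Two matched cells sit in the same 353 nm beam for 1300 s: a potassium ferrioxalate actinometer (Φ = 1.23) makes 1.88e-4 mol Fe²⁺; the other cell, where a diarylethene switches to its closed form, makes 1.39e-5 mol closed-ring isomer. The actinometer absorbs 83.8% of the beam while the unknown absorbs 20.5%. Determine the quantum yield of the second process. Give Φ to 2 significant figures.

Photons absorbed by the actinometer: 1.88e-4 / 1.23 = 1.528e-4 mol.
Incident flux: 1.528e-4 / 0.838 = 1.823e-4 einstein.
Absorbed by unknown: 0.205 × 1.823e-4 = 3.737e-5 mol.
Φ(unknown) = 1.39e-5 / 3.737e-5 = 0.37.

Φ = 0.37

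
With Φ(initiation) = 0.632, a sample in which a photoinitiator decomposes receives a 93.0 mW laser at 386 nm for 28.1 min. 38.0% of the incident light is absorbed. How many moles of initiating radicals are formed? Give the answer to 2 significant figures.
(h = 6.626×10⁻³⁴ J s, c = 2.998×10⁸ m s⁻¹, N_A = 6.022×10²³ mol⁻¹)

Photon energy at 386 nm: hc/λ = (6.626×10⁻³⁴)(2.998×10⁸)/(386×10⁻⁹) = 5.146×10⁻¹⁹ J.
Energy delivered: (93.0 mW)(1686 s) = 156.8 J.
Photons incident: 156.8 / 5.146×10⁻¹⁹ = 3.047×10²⁰, i.e. 3.047×10²⁰/6.022×10²³ = 5.060×10⁻⁴ mol.
Photons absorbed: 0.380 × 5.060×10⁻⁴ = 1.923×10⁻⁴ mol.
Product: Φ × n_abs = 0.632 × 1.923×10⁻⁴ = 1.215×10⁻⁴ mol.

1.2×10⁻⁴ mol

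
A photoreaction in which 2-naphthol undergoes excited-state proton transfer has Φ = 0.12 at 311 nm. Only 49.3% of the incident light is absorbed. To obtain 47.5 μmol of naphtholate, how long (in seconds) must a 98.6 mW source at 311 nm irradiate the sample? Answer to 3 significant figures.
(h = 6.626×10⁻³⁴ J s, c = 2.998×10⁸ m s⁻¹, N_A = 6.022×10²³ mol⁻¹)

t ≈ 3130 s

Product: 47.5 μmol = 4.75×10⁻⁵ mol.
Photons that must be absorbed: 4.75×10⁻⁵ / 0.12 = 3.958×10⁻⁴ mol.
Incident photons needed: 3.958×10⁻⁴ / 0.493 = 8.028×10⁻⁴ mol.
Photon energy: hc/λ = 6.387×10⁻¹⁹ J; per mole, 3.846×10⁵ J mol⁻¹.
Energy required: 8.028×10⁻⁴ × 3.846×10⁵ = 308.8 J.
Time: 308.8 J / 0.0986 W = 3130 s.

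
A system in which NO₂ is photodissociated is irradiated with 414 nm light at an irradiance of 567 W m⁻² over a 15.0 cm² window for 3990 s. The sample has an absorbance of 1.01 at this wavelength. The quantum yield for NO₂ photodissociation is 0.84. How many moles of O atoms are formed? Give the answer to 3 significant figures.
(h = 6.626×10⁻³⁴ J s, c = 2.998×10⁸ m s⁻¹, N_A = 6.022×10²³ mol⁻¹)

Photon energy at 414 nm: hc/λ = (6.626×10⁻³⁴)(2.998×10⁸)/(414×10⁻⁹) = 4.798×10⁻¹⁹ J.
Energy delivered: (567 W m⁻²)(15.0×10⁻⁴ m²)(3990 s) = 3393 J.
Photons incident: 3393 / 4.798×10⁻¹⁹ = 7.072×10²¹, i.e. 7.072×10²¹/6.022×10²³ = 0.01174 mol.
Fraction absorbed: 1 − 10^(−1.01) = 0.9023.
Photons absorbed: 0.9023 × 0.01174 = 0.01059 mol.
Product: Φ × n_abs = 0.84 × 0.01059 = 0.008896 mol.

0.00890 mol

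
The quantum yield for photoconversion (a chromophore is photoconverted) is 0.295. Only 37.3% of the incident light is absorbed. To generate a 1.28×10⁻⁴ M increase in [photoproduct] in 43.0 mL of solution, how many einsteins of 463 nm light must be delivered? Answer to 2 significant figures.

Product: (1.28×10⁻⁴ M)(0.043 L) = 5.504×10⁻⁶ mol.
Photons that must be absorbed: 5.504×10⁻⁶ / 0.295 = 1.866×10⁻⁵ mol.
Incident photons needed: 1.866×10⁻⁵ / 0.373 = 5.003×10⁻⁵ mol.

5.0×10⁻⁵ einstein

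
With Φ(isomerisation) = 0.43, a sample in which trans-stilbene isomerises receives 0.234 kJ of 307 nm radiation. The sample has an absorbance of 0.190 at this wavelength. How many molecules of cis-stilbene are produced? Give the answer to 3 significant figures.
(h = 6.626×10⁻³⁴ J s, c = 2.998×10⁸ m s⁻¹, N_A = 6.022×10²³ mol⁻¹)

Photon energy at 307 nm: hc/λ = (6.626×10⁻³⁴)(2.998×10⁸)/(307×10⁻⁹) = 6.471×10⁻¹⁹ J.
Incident energy: 0.234 kJ = 234 J.
Photons incident: 234 / 6.471×10⁻¹⁹ = 3.616×10²⁰, i.e. 3.616×10²⁰/6.022×10²³ = 6.005×10⁻⁴ mol.
Fraction absorbed: 1 − 10^(−0.190) = 0.3543.
Photons absorbed: 0.3543 × 6.005×10⁻⁴ = 2.128×10⁻⁴ mol.
Product: Φ × n_abs = 0.43 × 2.128×10⁻⁴ = 9.150×10⁻⁵ mol.
As a count: 9.150×10⁻⁵ × 6.022×10²³ = 5.51×10¹⁹.

5.51×10¹⁹ molecules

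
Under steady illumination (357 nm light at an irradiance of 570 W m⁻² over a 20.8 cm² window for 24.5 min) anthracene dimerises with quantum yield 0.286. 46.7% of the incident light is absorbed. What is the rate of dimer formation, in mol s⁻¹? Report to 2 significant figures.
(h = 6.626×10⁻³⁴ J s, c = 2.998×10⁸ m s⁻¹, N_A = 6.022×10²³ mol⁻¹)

4.7×10⁻⁷ mol s⁻¹

Photon energy at 357 nm: hc/λ = (6.626×10⁻³⁴)(2.998×10⁸)/(357×10⁻⁹) = 5.564×10⁻¹⁹ J.
Energy delivered: (570 W m⁻²)(20.8×10⁻⁴ m²)(1470 s) = 1743 J.
Photons incident: 1743 / 5.564×10⁻¹⁹ = 3.133×10²¹, i.e. 3.133×10²¹/6.022×10²³ = 0.005203 mol.
Photons absorbed: 0.467 × 0.005203 = 0.002430 mol.
Product formed: 0.286 × 0.002430 = 6.950×10⁻⁴ mol.
Rate: 6.950×10⁻⁴ / 1470 s = 4.7×10⁻⁷ mol s⁻¹.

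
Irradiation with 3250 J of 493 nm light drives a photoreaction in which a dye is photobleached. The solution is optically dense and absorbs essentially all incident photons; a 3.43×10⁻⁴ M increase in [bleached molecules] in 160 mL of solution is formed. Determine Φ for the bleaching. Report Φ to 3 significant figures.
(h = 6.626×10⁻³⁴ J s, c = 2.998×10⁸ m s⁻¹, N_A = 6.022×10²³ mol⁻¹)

Product: (3.43×10⁻⁴ M)(0.16 L) = 5.488×10⁻⁵ mol.
Photon energy at 493 nm: hc/λ = (6.626×10⁻³⁴)(2.998×10⁸)/(493×10⁻⁹) = 4.029×10⁻¹⁹ J.
Photons incident: 3250 / 4.029×10⁻¹⁹ = 8.067×10²¹, i.e. 8.067×10²¹/6.022×10²³ = 0.01340 mol.
Φ = 5.488×10⁻⁵ mol / 0.01340 mol photons = 0.00410.

Φ = 0.00410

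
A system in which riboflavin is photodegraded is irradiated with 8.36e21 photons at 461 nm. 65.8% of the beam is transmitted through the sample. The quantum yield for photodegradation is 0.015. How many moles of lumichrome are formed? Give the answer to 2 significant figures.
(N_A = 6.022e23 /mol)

7.1e-5 mol

Moles of photons: 8.36e21 / 6.022e23 = 0.01388 mol.
Fraction absorbed: 1 − 65.8/100 = 0.3420.
Photons absorbed: 0.3420 × 0.01388 = 0.004747 mol.
Product: Φ × n_abs = 0.015 × 0.004747 = 7.121e-5 mol.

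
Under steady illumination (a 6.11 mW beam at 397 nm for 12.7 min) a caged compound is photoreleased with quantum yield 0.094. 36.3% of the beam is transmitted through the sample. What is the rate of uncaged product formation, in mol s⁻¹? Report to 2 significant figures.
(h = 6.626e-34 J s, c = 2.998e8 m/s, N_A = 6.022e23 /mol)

Photon energy at 397 nm: hc/λ = (6.626e-34)(2.998e8)/(397e-9) = 5.004e-19 J.
Energy delivered: (6.11 mW)(762 s) = 4.656 J.
Photons incident: 4.656 / 5.004e-19 = 9.305e18, i.e. 9.305e18/6.022e23 = 1.545e-5 mol.
Fraction absorbed: 1 − 36.3/100 = 0.6370.
Photons absorbed: 0.6370 × 1.545e-5 = 9.842e-6 mol.
Product formed: 0.094 × 9.842e-6 = 9.251e-7 mol.
Rate: 9.251e-7 / 762 s = 1.2e-9 mol s⁻¹.

1.2e-9 mol s⁻¹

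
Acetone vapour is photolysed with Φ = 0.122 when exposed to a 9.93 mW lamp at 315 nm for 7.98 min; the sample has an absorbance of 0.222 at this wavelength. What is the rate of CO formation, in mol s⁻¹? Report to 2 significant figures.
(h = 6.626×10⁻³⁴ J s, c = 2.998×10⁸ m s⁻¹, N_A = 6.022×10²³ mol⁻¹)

Photon energy at 315 nm: hc/λ = (6.626×10⁻³⁴)(2.998×10⁸)/(315×10⁻⁹) = 6.306×10⁻¹⁹ J.
Energy delivered: (9.93 mW)(478.8 s) = 4.754 J.
Photons incident: 4.754 / 6.306×10⁻¹⁹ = 7.539×10¹⁸, i.e. 7.539×10¹⁸/6.022×10²³ = 1.252×10⁻⁵ mol.
Fraction absorbed: 1 − 10^(−0.222) = 0.4002.
Photons absorbed: 0.4002 × 1.252×10⁻⁵ = 5.011×10⁻⁶ mol.
Product formed: 0.122 × 5.011×10⁻⁶ = 6.113×10⁻⁷ mol.
Rate: 6.113×10⁻⁷ / 478.8 s = 1.3×10⁻⁹ mol s⁻¹.

1.3×10⁻⁹ mol s⁻¹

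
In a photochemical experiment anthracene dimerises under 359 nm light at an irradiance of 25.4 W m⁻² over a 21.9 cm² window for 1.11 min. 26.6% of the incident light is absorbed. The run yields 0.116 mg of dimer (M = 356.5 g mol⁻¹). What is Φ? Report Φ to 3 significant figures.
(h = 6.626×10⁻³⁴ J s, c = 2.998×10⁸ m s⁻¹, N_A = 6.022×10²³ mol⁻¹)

Φ = 0.110

Product: 0.116 mg / 356.5 g mol⁻¹ = 3.254×10⁻⁷ mol.
Photon energy at 359 nm: hc/λ = (6.626×10⁻³⁴)(2.998×10⁸)/(359×10⁻⁹) = 5.533×10⁻¹⁹ J.
Energy delivered: (25.4 W m⁻²)(21.9×10⁻⁴ m²)(66.6 s) = 3.705 J.
Photons incident: 3.705 / 5.533×10⁻¹⁹ = 6.696×10¹⁸, i.e. 6.696×10¹⁸/6.022×10²³ = 1.112×10⁻⁵ mol.
Photons absorbed: 0.266 × 1.112×10⁻⁵ = 2.958×10⁻⁶ mol.
Φ = 3.254×10⁻⁷ mol / 2.958×10⁻⁶ mol photons = 0.110.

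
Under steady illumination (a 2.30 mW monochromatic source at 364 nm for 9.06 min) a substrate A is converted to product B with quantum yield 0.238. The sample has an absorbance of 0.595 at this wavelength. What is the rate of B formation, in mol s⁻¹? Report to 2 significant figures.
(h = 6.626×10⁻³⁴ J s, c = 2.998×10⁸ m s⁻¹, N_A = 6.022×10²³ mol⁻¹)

Photon energy at 364 nm: hc/λ = (6.626×10⁻³⁴)(2.998×10⁸)/(364×10⁻⁹) = 5.457×10⁻¹⁹ J.
Energy delivered: (2.30 mW)(543.6 s) = 1.250 J.
Photons incident: 1.250 / 5.457×10⁻¹⁹ = 2.291×10¹⁸, i.e. 2.291×10¹⁸/6.022×10²³ = 3.804×10⁻⁶ mol.
Fraction absorbed: 1 − 10^(−0.595) = 0.7459.
Photons absorbed: 0.7459 × 3.804×10⁻⁶ = 2.837×10⁻⁶ mol.
Product formed: 0.238 × 2.837×10⁻⁶ = 6.752×10⁻⁷ mol.
Rate: 6.752×10⁻⁷ / 543.6 s = 1.2×10⁻⁹ mol s⁻¹.

1.2×10⁻⁹ mol s⁻¹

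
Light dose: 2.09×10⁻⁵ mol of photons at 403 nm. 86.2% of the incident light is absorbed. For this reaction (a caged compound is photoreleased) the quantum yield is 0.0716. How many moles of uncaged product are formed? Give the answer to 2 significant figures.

Photons absorbed: 0.862 × 2.09×10⁻⁵ = 1.802×10⁻⁵ mol.
Product: Φ × n_abs = 0.0716 × 1.802×10⁻⁵ = 1.290×10⁻⁶ mol.

1.3×10⁻⁶ mol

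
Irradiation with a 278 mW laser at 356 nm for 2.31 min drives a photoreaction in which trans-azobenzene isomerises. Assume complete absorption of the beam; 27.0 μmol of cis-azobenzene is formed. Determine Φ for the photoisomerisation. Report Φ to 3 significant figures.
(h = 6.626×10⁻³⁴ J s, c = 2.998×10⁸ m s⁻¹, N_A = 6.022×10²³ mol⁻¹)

Product: 27.0 μmol = 2.70×10⁻⁵ mol.
Photon energy at 356 nm: hc/λ = (6.626×10⁻³⁴)(2.998×10⁸)/(356×10⁻⁹) = 5.580×10⁻¹⁹ J.
Energy delivered: (278 mW)(138.6 s) = 38.53 J.
Photons incident: 38.53 / 5.580×10⁻¹⁹ = 6.905×10¹⁹, i.e. 6.905×10¹⁹/6.022×10²³ = 1.147×10⁻⁴ mol.
Φ = 2.70×10⁻⁵ mol / 1.147×10⁻⁴ mol photons = 0.235.

Φ = 0.235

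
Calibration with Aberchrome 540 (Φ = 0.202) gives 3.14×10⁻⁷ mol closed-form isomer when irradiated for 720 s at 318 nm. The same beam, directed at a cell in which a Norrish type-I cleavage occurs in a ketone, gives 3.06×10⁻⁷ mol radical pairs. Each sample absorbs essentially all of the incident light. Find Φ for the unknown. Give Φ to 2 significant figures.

Photons absorbed by the actinometer: 3.14×10⁻⁷ / 0.202 = 1.554×10⁻⁶ mol.
Φ(unknown) = 3.06×10⁻⁷ / 1.554×10⁻⁶ = 0.20.

Φ = 0.20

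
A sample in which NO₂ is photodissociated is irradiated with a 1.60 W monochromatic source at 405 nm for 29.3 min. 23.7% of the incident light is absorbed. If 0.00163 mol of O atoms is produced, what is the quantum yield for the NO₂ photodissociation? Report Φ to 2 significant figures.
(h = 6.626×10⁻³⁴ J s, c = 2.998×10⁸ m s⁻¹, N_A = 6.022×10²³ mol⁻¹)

Φ = 0.72

Photon energy at 405 nm: hc/λ = (6.626×10⁻³⁴)(2.998×10⁸)/(405×10⁻⁹) = 4.905×10⁻¹⁹ J.
Energy delivered: (1.60 W)(1758 s) = 2813 J.
Photons incident: 2813 / 4.905×10⁻¹⁹ = 5.735×10²¹, i.e. 5.735×10²¹/6.022×10²³ = 0.009523 mol.
Photons absorbed: 0.237 × 0.009523 = 0.002257 mol.
Φ = 0.00163 mol / 0.002257 mol photons = 0.72.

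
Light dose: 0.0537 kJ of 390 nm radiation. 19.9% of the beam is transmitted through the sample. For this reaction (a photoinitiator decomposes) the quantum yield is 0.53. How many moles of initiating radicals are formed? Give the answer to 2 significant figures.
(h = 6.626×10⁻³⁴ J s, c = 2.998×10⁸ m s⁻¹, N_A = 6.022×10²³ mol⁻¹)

Photon energy at 390 nm: hc/λ = (6.626×10⁻³⁴)(2.998×10⁸)/(390×10⁻⁹) = 5.094×10⁻¹⁹ J.
Incident energy: 0.0537 kJ = 53.7 J.
Photons incident: 53.7 / 5.094×10⁻¹⁹ = 1.054×10²⁰, i.e. 1.054×10²⁰/6.022×10²³ = 1.750×10⁻⁴ mol.
Fraction absorbed: 1 − 19.9/100 = 0.8010.
Photons absorbed: 0.8010 × 1.750×10⁻⁴ = 1.402×10⁻⁴ mol.
Product: Φ × n_abs = 0.53 × 1.402×10⁻⁴ = 7.431×10⁻⁵ mol.

7.4×10⁻⁵ mol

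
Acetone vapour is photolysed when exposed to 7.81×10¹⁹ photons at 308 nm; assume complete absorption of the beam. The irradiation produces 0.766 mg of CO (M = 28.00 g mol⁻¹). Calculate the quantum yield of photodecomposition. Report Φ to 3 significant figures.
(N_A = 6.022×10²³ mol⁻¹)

Product: 0.766 mg / 28.00 g mol⁻¹ = 2.736×10⁻⁵ mol.
Moles of photons: 7.81×10¹⁹ / 6.022×10²³ = 1.297×10⁻⁴ mol.
Φ = 2.736×10⁻⁵ mol / 1.297×10⁻⁴ mol photons = 0.211.

Φ = 0.211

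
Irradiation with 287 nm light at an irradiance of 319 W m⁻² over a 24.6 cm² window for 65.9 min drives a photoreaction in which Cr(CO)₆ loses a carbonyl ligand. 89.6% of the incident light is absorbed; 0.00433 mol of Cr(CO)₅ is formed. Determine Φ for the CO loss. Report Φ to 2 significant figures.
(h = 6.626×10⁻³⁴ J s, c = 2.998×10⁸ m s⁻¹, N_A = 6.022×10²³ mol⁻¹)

Photon energy at 287 nm: hc/λ = (6.626×10⁻³⁴)(2.998×10⁸)/(287×10⁻⁹) = 6.922×10⁻¹⁹ J.
Energy delivered: (319 W m⁻²)(24.6×10⁻⁴ m²)(3954 s) = 3103 J.
Photons incident: 3103 / 6.922×10⁻¹⁹ = 4.483×10²¹, i.e. 4.483×10²¹/6.022×10²³ = 0.007444 mol.
Photons absorbed: 0.896 × 0.007444 = 0.006670 mol.
Φ = 0.00433 mol / 0.006670 mol photons = 0.65.

Φ = 0.65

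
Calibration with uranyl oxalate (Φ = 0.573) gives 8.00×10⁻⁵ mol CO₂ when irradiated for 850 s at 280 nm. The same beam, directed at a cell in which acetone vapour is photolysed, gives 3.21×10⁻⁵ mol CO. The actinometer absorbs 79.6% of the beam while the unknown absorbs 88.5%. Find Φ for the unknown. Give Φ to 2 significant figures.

Φ = 0.21

Photons absorbed by the actinometer: 8.00×10⁻⁵ / 0.573 = 1.396×10⁻⁴ mol.
Incident flux: 1.396×10⁻⁴ / 0.796 = 1.754×10⁻⁴ einstein.
Absorbed by unknown: 0.885 × 1.754×10⁻⁴ = 1.552×10⁻⁴ mol.
Φ(unknown) = 3.21×10⁻⁵ / 1.552×10⁻⁴ = 0.21.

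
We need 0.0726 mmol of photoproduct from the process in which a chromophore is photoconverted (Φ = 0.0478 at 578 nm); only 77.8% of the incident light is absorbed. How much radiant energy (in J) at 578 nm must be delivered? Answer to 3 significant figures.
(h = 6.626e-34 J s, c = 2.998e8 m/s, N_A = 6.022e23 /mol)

Product: 0.0726 mmol = 7.26e-5 mol.
Photons that must be absorbed: 7.26e-5 / 0.0478 = 0.001519 mol.
Incident photons needed: 0.001519 / 0.778 = 0.001952 mol.
Photon energy: hc/λ = 3.437e-19 J; per mole, 2.070e5 J mol⁻¹.
Energy required: 0.001952 × 2.070e5 = 404 J.

404 J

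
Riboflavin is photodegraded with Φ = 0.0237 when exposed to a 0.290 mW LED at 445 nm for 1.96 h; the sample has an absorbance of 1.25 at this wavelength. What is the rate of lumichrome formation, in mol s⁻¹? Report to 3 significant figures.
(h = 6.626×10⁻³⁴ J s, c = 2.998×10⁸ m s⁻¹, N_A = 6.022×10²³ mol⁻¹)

2.41×10⁻¹¹ mol s⁻¹

Photon energy at 445 nm: hc/λ = (6.626×10⁻³⁴)(2.998×10⁸)/(445×10⁻⁹) = 4.464×10⁻¹⁹ J.
Energy delivered: (0.290 mW)(7056 s) = 2.046 J.
Photons incident: 2.046 / 4.464×10⁻¹⁹ = 4.583×10¹⁸, i.e. 4.583×10¹⁸/6.022×10²³ = 7.610×10⁻⁶ mol.
Fraction absorbed: 1 − 10^(−1.25) = 0.9438.
Photons absorbed: 0.9438 × 7.610×10⁻⁶ = 7.182×10⁻⁶ mol.
Product formed: 0.0237 × 7.182×10⁻⁶ = 1.702×10⁻⁷ mol.
Rate: 1.702×10⁻⁷ / 7056 s = 2.41×10⁻¹¹ mol s⁻¹.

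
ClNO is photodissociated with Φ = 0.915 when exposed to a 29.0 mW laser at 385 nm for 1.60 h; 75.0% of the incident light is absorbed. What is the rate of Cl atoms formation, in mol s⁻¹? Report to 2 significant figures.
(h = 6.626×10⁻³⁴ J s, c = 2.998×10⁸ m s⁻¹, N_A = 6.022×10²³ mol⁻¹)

Photon energy at 385 nm: hc/λ = (6.626×10⁻³⁴)(2.998×10⁸)/(385×10⁻⁹) = 5.160×10⁻¹⁹ J.
Energy delivered: (29.0 mW)(5760 s) = 167.0 J.
Photons incident: 167.0 / 5.160×10⁻¹⁹ = 3.236×10²⁰, i.e. 3.236×10²⁰/6.022×10²³ = 5.374×10⁻⁴ mol.
Photons absorbed: 0.750 × 5.374×10⁻⁴ = 4.031×10⁻⁴ mol.
Product formed: 0.915 × 4.031×10⁻⁴ = 3.688×10⁻⁴ mol.
Rate: 3.688×10⁻⁴ / 5760 s = 6.4×10⁻⁸ mol s⁻¹.

6.4×10⁻⁸ mol s⁻¹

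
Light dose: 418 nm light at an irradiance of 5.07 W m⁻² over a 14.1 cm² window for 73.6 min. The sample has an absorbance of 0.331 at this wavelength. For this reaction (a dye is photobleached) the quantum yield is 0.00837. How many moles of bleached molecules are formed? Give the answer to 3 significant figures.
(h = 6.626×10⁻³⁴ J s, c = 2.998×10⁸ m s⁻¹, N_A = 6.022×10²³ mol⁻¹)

Photon energy at 418 nm: hc/λ = (6.626×10⁻³⁴)(2.998×10⁸)/(418×10⁻⁹) = 4.752×10⁻¹⁹ J.
Energy delivered: (5.07 W m⁻²)(14.1×10⁻⁴ m²)(4416 s) = 31.57 J.
Photons incident: 31.57 / 4.752×10⁻¹⁹ = 6.644×10¹⁹, i.e. 6.644×10¹⁹/6.022×10²³ = 1.103×10⁻⁴ mol.
Fraction absorbed: 1 − 10^(−0.331) = 0.5333.
Photons absorbed: 0.5333 × 1.103×10⁻⁴ = 5.882×10⁻⁵ mol.
Product: Φ × n_abs = 0.00837 × 5.882×10⁻⁵ = 4.923×10⁻⁷ mol.

4.92×10⁻⁷ mol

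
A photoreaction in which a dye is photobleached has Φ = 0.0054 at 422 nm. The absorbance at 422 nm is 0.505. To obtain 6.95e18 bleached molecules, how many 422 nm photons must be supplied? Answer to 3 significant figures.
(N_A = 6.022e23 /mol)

Product: 6.95e18 / 6.022e23 = 1.154e-5 mol.
Photons that must be absorbed: 1.154e-5 / 0.0054 = 0.002137 mol.
Fraction absorbed: 1 − 10^(−0.505) = 0.6874.
Incident photons needed: 0.002137 / 0.6874 = 0.003109 mol.
Photon count: 0.003109 × 6.022e23 = 1.87e21.

1.87e21 photons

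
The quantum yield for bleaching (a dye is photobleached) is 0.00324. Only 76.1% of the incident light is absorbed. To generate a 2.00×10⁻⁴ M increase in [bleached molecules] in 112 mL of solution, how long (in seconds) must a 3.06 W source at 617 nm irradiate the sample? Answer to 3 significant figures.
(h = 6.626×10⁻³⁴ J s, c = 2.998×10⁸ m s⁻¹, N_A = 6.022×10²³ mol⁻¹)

Product: (2.00×10⁻⁴ M)(0.112 L) = 2.240×10⁻⁵ mol.
Photons that must be absorbed: 2.240×10⁻⁵ / 0.00324 = 0.006914 mol.
Incident photons needed: 0.006914 / 0.761 = 0.009085 mol.
Photon energy: hc/λ = 3.220×10⁻¹⁹ J; per mole, 1.939×10⁵ J mol⁻¹.
Energy required: 0.009085 × 1.939×10⁵ = 1762 J.
Time: 1762 J / 3.06 W = 576 s.

t ≈ 576 s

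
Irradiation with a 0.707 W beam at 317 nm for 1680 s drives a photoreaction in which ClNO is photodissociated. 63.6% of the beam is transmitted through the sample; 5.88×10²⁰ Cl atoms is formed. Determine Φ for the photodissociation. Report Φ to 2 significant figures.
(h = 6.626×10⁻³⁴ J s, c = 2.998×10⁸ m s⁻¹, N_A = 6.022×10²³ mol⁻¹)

Product: 5.88×10²⁰ / 6.022×10²³ = 9.764×10⁻⁴ mol.
Photon energy at 317 nm: hc/λ = (6.626×10⁻³⁴)(2.998×10⁸)/(317×10⁻⁹) = 6.266×10⁻¹⁹ J.
Energy delivered: (0.707 W)(1680 s) = 1188 J.
Photons incident: 1188 / 6.266×10⁻¹⁹ = 1.896×10²¹, i.e. 1.896×10²¹/6.022×10²³ = 0.003148 mol.
Fraction absorbed: 1 − 63.6/100 = 0.3640.
Photons absorbed: 0.3640 × 0.003148 = 0.001146 mol.
Φ = 9.764×10⁻⁴ mol / 0.001146 mol photons = 0.85.

Φ = 0.85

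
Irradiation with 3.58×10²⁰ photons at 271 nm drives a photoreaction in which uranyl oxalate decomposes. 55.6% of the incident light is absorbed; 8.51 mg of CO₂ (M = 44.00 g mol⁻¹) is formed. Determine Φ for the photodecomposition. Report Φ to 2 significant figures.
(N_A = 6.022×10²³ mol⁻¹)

Φ = 0.59

Product: 8.51 mg / 44.00 g mol⁻¹ = 1.934×10⁻⁴ mol.
Moles of photons: 3.58×10²⁰ / 6.022×10²³ = 5.945×10⁻⁴ mol.
Photons absorbed: 0.556 × 5.945×10⁻⁴ = 3.305×10⁻⁴ mol.
Φ = 1.934×10⁻⁴ mol / 3.305×10⁻⁴ mol photons = 0.59.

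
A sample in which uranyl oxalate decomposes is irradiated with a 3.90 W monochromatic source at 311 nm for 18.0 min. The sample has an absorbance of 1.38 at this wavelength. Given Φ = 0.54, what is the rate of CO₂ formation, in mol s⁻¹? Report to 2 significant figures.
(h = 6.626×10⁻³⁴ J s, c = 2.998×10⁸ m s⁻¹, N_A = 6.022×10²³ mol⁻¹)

5.2×10⁻⁶ mol s⁻¹

Photon energy at 311 nm: hc/λ = (6.626×10⁻³⁴)(2.998×10⁸)/(311×10⁻⁹) = 6.387×10⁻¹⁹ J.
Energy delivered: (3.90 W)(1080 s) = 4212 J.
Photons incident: 4212 / 6.387×10⁻¹⁹ = 6.595×10²¹, i.e. 6.595×10²¹/6.022×10²³ = 0.01095 mol.
Fraction absorbed: 1 − 10^(−1.38) = 0.9583.
Photons absorbed: 0.9583 × 0.01095 = 0.01049 mol.
Product formed: 0.54 × 0.01049 = 0.005665 mol.
Rate: 0.005665 / 1080 s = 5.2×10⁻⁶ mol s⁻¹.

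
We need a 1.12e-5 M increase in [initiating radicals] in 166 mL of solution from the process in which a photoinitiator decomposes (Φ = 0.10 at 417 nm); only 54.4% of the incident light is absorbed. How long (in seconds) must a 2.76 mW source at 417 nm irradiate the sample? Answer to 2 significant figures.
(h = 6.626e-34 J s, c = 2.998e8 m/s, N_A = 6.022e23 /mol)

Product: (1.12e-5 M)(0.166 L) = 1.859e-6 mol.
Photons that must be absorbed: 1.859e-6 / 0.10 = 1.859e-5 mol.
Incident photons needed: 1.859e-5 / 0.544 = 3.417e-5 mol.
Photon energy: hc/λ = 4.764e-19 J; per mole, 2.869e5 J mol⁻¹.
Energy required: 3.417e-5 × 2.869e5 = 9.803 J.
Time: 9.803 J / 0.00276 W = 3600 s.

t ≈ 3600 s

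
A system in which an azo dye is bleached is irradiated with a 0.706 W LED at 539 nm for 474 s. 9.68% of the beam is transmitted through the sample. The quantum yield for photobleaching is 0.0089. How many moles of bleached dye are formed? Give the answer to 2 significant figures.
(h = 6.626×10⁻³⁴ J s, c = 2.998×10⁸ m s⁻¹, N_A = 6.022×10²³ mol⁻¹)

Photon energy at 539 nm: hc/λ = (6.626×10⁻³⁴)(2.998×10⁸)/(539×10⁻⁹) = 3.685×10⁻¹⁹ J.
Energy delivered: (0.706 W)(474 s) = 334.6 J.
Photons incident: 334.6 / 3.685×10⁻¹⁹ = 9.080×10²⁰, i.e. 9.080×10²⁰/6.022×10²³ = 0.001508 mol.
Fraction absorbed: 1 − 9.68/100 = 0.9032.
Photons absorbed: 0.9032 × 0.001508 = 0.001362 mol.
Product: Φ × n_abs = 0.0089 × 0.001362 = 1.212×10⁻⁵ mol.

1.2×10⁻⁵ mol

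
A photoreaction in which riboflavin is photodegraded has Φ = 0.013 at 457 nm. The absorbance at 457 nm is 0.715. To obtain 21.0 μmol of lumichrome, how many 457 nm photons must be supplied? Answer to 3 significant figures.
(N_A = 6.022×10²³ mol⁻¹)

Product: 21.0 μmol = 2.10×10⁻⁵ mol.
Photons that must be absorbed: 2.10×10⁻⁵ / 0.013 = 0.001615 mol.
Fraction absorbed: 1 − 10^(−0.715) = 0.8072.
Incident photons needed: 0.001615 / 0.8072 = 0.002001 mol.
Photon count: 0.002001 × 6.022×10²³ = 1.21×10²¹.

1.21×10²¹ photons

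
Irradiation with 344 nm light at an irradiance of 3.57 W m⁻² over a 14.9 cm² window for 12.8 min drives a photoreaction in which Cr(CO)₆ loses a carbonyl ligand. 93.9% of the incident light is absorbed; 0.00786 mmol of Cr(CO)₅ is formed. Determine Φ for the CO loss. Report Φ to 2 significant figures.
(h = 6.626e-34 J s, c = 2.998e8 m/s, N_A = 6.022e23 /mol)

Φ = 0.71

Product: 0.00786 mmol = 7.86e-6 mol.
Photon energy at 344 nm: hc/λ = (6.626e-34)(2.998e8)/(344e-9) = 5.775e-19 J.
Energy delivered: (3.57 W m⁻²)(14.9e-4 m²)(768 s) = 4.085 J.
Photons incident: 4.085 / 5.775e-19 = 7.074e18, i.e. 7.074e18/6.022e23 = 1.175e-5 mol.
Photons absorbed: 0.939 × 1.175e-5 = 1.103e-5 mol.
Φ = 7.86e-6 mol / 1.103e-5 mol photons = 0.71.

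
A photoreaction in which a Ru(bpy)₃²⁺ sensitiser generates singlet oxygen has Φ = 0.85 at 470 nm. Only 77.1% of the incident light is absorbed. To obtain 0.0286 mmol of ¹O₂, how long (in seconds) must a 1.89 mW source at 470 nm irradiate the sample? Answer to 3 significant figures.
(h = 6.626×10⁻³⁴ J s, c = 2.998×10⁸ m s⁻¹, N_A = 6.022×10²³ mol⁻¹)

t ≈ 5880 s

Product: 0.0286 mmol = 2.86×10⁻⁵ mol.
Photons that must be absorbed: 2.86×10⁻⁵ / 0.85 = 3.365×10⁻⁵ mol.
Incident photons needed: 3.365×10⁻⁵ / 0.771 = 4.364×10⁻⁵ mol.
Photon energy: hc/λ = 4.227×10⁻¹⁹ J; per mole, 2.545×10⁵ J mol⁻¹.
Energy required: 4.364×10⁻⁵ × 2.545×10⁵ = 11.11 J.
Time: 11.11 J / 0.00189 W = 5880 s.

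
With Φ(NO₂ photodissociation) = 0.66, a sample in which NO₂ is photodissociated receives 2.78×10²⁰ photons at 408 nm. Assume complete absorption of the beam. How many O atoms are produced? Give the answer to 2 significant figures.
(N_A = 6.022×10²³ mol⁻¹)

1.8×10²⁰ atoms

Moles of photons: 2.78×10²⁰ / 6.022×10²³ = 4.616×10⁻⁴ mol.
Product: Φ × n_abs = 0.66 × 4.616×10⁻⁴ = 3.047×10⁻⁴ mol.
As a count: 3.047×10⁻⁴ × 6.022×10²³ = 1.8×10²⁰.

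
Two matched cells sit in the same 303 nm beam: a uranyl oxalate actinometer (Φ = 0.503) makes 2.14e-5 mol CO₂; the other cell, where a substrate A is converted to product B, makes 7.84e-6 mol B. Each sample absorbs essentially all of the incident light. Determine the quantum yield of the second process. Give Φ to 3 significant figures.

Φ = 0.184

Photons absorbed by the actinometer: 2.14e-5 / 0.503 = 4.254e-5 mol.
Φ(unknown) = 7.84e-6 / 4.254e-5 = 0.184.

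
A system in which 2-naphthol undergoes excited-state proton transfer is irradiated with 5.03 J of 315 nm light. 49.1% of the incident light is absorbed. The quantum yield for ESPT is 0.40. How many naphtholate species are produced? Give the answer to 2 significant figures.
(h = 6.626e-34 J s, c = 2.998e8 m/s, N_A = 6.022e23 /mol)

1.6e18 species

Photon energy at 315 nm: hc/λ = (6.626e-34)(2.998e8)/(315e-9) = 6.306e-19 J.
Photons incident: 5.03 / 6.306e-19 = 7.977e18, i.e. 7.977e18/6.022e23 = 1.325e-5 mol.
Photons absorbed: 0.491 × 1.325e-5 = 6.506e-6 mol.
Product: Φ × n_abs = 0.40 × 6.506e-6 = 2.602e-6 mol.
As a count: 2.602e-6 × 6.022e23 = 1.6e18.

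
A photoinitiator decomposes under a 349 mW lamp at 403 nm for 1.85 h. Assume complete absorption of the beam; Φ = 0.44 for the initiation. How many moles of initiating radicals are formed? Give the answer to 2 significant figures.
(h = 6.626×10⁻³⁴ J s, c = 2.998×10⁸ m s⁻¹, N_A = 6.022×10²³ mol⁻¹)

Photon energy at 403 nm: hc/λ = (6.626×10⁻³⁴)(2.998×10⁸)/(403×10⁻⁹) = 4.929×10⁻¹⁹ J.
Energy delivered: (349 mW)(6660 s) = 2324 J.
Photons incident: 2324 / 4.929×10⁻¹⁹ = 4.715×10²¹, i.e. 4.715×10²¹/6.022×10²³ = 0.007830 mol.
Product: Φ × n_abs = 0.44 × 0.007830 = 0.003445 mol.

0.0034 mol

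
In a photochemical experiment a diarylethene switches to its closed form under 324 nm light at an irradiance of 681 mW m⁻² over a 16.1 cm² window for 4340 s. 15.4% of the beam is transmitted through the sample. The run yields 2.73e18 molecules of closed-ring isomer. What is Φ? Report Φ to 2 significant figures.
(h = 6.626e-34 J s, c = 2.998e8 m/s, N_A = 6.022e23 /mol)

Product: 2.73e18 / 6.022e23 = 4.533e-6 mol.
Photon energy at 324 nm: hc/λ = (6.626e-34)(2.998e8)/(324e-9) = 6.131e-19 J.
Energy delivered: (681 mW m⁻²)(16.1e-4 m²)(4340 s) = 4.758 J.
Photons incident: 4.758 / 6.131e-19 = 7.761e18, i.e. 7.761e18/6.022e23 = 1.289e-5 mol.
Fraction absorbed: 1 − 15.4/100 = 0.8460.
Photons absorbed: 0.8460 × 1.289e-5 = 1.090e-5 mol.
Φ = 4.533e-6 mol / 1.090e-5 mol photons = 0.42.

Φ = 0.42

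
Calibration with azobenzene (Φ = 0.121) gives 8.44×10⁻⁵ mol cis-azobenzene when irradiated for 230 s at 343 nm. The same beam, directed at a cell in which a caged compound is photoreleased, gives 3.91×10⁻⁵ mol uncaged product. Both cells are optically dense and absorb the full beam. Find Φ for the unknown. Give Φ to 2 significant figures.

Photons absorbed by the actinometer: 8.44×10⁻⁵ / 0.121 = 6.975×10⁻⁴ mol.
Φ(unknown) = 3.91×10⁻⁵ / 6.975×10⁻⁴ = 0.056.

Φ = 0.056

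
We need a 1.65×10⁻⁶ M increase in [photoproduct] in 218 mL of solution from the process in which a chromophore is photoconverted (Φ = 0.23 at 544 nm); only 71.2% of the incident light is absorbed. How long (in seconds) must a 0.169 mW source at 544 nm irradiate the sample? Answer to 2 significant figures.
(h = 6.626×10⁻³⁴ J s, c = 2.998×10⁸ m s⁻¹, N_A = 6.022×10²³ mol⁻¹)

t ≈ 2900 s

Product: (1.65×10⁻⁶ M)(0.218 L) = 3.597×10⁻⁷ mol.
Photons that must be absorbed: 3.597×10⁻⁷ / 0.23 = 1.564×10⁻⁶ mol.
Incident photons needed: 1.564×10⁻⁶ / 0.712 = 2.197×10⁻⁶ mol.
Photon energy: hc/λ = 3.652×10⁻¹⁹ J; per mole, 2.199×10⁵ J mol⁻¹.
Energy required: 2.197×10⁻⁶ × 2.199×10⁵ = 0.4831 J.
Time: 0.4831 J / 0.000169 W = 2900 s.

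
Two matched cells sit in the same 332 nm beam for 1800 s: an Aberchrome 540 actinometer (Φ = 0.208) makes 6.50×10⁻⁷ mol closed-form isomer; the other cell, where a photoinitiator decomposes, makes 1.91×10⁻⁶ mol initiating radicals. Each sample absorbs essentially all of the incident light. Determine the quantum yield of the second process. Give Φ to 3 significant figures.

Φ = 0.611

Photons absorbed by the actinometer: 6.50×10⁻⁷ / 0.208 = 3.125×10⁻⁶ mol.
Φ(unknown) = 1.91×10⁻⁶ / 3.125×10⁻⁶ = 0.611.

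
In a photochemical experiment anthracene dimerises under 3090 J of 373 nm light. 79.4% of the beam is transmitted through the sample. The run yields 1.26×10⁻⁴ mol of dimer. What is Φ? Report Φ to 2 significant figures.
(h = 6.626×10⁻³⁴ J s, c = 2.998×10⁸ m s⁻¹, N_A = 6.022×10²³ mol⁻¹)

Φ = 0.063

Photon energy at 373 nm: hc/λ = (6.626×10⁻³⁴)(2.998×10⁸)/(373×10⁻⁹) = 5.326×10⁻¹⁹ J.
Photons incident: 3090 / 5.326×10⁻¹⁹ = 5.802×10²¹, i.e. 5.802×10²¹/6.022×10²³ = 0.009635 mol.
Fraction absorbed: 1 − 79.4/100 = 0.2060.
Photons absorbed: 0.2060 × 0.009635 = 0.001985 mol.
Φ = 1.26×10⁻⁴ mol / 0.001985 mol photons = 0.063.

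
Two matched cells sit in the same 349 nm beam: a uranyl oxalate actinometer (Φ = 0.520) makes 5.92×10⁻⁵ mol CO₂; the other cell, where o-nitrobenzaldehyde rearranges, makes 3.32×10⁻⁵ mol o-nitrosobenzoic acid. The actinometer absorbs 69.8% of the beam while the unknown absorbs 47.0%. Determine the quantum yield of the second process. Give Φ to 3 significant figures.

Φ = 0.433

Photons absorbed by the actinometer: 5.92×10⁻⁵ / 0.520 = 1.138×10⁻⁴ mol.
Incident flux: 1.138×10⁻⁴ / 0.698 = 1.630×10⁻⁴ einstein.
Absorbed by unknown: 0.470 × 1.630×10⁻⁴ = 7.661×10⁻⁵ mol.
Φ(unknown) = 3.32×10⁻⁵ / 7.661×10⁻⁵ = 0.433.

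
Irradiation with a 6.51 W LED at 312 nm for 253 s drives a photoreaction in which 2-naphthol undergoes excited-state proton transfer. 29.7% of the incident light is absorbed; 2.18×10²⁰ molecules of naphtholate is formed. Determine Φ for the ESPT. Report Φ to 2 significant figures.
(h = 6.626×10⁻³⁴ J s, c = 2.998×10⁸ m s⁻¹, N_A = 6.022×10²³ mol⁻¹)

Φ = 0.28

Product: 2.18×10²⁰ / 6.022×10²³ = 3.620×10⁻⁴ mol.
Photon energy at 312 nm: hc/λ = (6.626×10⁻³⁴)(2.998×10⁸)/(312×10⁻⁹) = 6.367×10⁻¹⁹ J.
Energy delivered: (6.51 W)(253 s) = 1647 J.
Photons incident: 1647 / 6.367×10⁻¹⁹ = 2.587×10²¹, i.e. 2.587×10²¹/6.022×10²³ = 0.004296 mol.
Photons absorbed: 0.297 × 0.004296 = 0.001276 mol.
Φ = 3.620×10⁻⁴ mol / 0.001276 mol photons = 0.28.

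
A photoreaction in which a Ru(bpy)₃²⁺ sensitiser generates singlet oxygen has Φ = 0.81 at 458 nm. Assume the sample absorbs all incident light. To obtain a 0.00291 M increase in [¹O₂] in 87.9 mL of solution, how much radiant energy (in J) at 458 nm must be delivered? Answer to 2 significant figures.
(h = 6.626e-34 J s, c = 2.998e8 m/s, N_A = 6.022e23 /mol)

82 J

Product: (0.00291 M)(0.0879 L) = 2.558e-4 mol.
Photons that must be absorbed: 2.558e-4 / 0.81 = 3.158e-4 mol.
Photon energy: hc/λ = 4.337e-19 J; per mole, 2.612e5 J mol⁻¹.
Energy required: 3.158e-4 × 2.612e5 = 82 J.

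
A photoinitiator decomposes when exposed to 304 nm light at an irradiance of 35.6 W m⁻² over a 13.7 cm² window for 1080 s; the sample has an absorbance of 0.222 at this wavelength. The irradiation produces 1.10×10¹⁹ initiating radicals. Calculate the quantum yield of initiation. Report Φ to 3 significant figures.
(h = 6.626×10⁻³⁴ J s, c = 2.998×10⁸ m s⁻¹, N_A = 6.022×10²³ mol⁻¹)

Product: 1.10×10¹⁹ / 6.022×10²³ = 1.827×10⁻⁵ mol.
Photon energy at 304 nm: hc/λ = (6.626×10⁻³⁴)(2.998×10⁸)/(304×10⁻⁹) = 6.534×10⁻¹⁹ J.
Energy delivered: (35.6 W m⁻²)(13.7×10⁻⁴ m²)(1080 s) = 52.67 J.
Photons incident: 52.67 / 6.534×10⁻¹⁹ = 8.061×10¹⁹, i.e. 8.061×10¹⁹/6.022×10²³ = 1.339×10⁻⁴ mol.
Fraction absorbed: 1 − 10^(−0.222) = 0.4002.
Photons absorbed: 0.4002 × 1.339×10⁻⁴ = 5.359×10⁻⁵ mol.
Φ = 1.827×10⁻⁵ mol / 5.359×10⁻⁵ mol photons = 0.341.

Φ = 0.341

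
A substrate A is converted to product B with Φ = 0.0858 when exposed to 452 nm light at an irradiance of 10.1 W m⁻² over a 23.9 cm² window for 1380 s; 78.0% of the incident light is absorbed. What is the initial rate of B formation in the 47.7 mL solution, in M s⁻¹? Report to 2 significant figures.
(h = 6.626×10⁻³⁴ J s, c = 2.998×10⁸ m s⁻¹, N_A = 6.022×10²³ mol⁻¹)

Photon energy at 452 nm: hc/λ = (6.626×10⁻³⁴)(2.998×10⁸)/(452×10⁻⁹) = 4.395×10⁻¹⁹ J.
Energy delivered: (10.1 W m⁻²)(23.9×10⁻⁴ m²)(1380 s) = 33.31 J.
Photons incident: 33.31 / 4.395×10⁻¹⁹ = 7.579×10¹⁹, i.e. 7.579×10¹⁹/6.022×10²³ = 1.259×10⁻⁴ mol.
Photons absorbed: 0.780 × 1.259×10⁻⁴ = 9.820×10⁻⁵ mol.
Product formed: 0.0858 × 9.820×10⁻⁵ = 8.426×10⁻⁶ mol.
Rate: 8.426×10⁻⁶ mol / (1380 s × 0.0477 L) = 1.3×10⁻⁷ M s⁻¹.

1.3×10⁻⁷ M s⁻¹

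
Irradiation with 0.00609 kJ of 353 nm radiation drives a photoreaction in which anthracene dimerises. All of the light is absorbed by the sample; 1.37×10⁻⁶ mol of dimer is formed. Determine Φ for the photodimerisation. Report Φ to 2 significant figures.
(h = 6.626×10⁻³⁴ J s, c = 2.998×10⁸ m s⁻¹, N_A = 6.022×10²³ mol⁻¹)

Photon energy at 353 nm: hc/λ = (6.626×10⁻³⁴)(2.998×10⁸)/(353×10⁻⁹) = 5.627×10⁻¹⁹ J.
Incident energy: 0.00609 kJ = 6.09 J.
Photons incident: 6.09 / 5.627×10⁻¹⁹ = 1.082×10¹⁹, i.e. 1.082×10¹⁹/6.022×10²³ = 1.797×10⁻⁵ mol.
Φ = 1.37×10⁻⁶ mol / 1.797×10⁻⁵ mol photons = 0.076.

Φ = 0.076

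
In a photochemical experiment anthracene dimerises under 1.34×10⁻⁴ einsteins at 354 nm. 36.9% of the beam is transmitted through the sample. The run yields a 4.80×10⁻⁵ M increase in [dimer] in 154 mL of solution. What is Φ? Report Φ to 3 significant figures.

Φ = 0.0874

Product: (4.80×10⁻⁵ M)(0.154 L) = 7.392×10⁻⁶ mol.
Fraction absorbed: 1 − 36.9/100 = 0.6310.
Photons absorbed: 0.6310 × 1.34×10⁻⁴ = 8.455×10⁻⁵ mol.
Φ = 7.392×10⁻⁶ mol / 8.455×10⁻⁵ mol photons = 0.0874.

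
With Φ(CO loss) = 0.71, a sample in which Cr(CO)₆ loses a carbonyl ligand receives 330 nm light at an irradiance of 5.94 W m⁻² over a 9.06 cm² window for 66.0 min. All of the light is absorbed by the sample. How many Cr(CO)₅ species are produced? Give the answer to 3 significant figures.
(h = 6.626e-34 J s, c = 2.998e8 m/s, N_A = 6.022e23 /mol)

Photon energy at 330 nm: hc/λ = (6.626e-34)(2.998e8)/(330e-9) = 6.020e-19 J.
Energy delivered: (5.94 W m⁻²)(9.06e-4 m²)(3960 s) = 21.31 J.
Photons incident: 21.31 / 6.020e-19 = 3.540e19, i.e. 3.540e19/6.022e23 = 5.878e-5 mol.
Product: Φ × n_abs = 0.71 × 5.878e-5 = 4.173e-5 mol.
As a count: 4.173e-5 × 6.022e23 = 2.51e19.

2.51e19 species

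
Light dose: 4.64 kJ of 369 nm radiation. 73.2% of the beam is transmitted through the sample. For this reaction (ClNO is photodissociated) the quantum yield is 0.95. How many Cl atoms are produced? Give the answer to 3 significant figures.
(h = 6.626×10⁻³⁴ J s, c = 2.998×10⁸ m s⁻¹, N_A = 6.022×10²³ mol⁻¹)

2.19×10²¹ atoms

Photon energy at 369 nm: hc/λ = (6.626×10⁻³⁴)(2.998×10⁸)/(369×10⁻⁹) = 5.383×10⁻¹⁹ J.
Incident energy: 4.64 kJ = 4640 J.
Photons incident: 4640 / 5.383×10⁻¹⁹ = 8.620×10²¹, i.e. 8.620×10²¹/6.022×10²³ = 0.01431 mol.
Fraction absorbed: 1 − 73.2/100 = 0.2680.
Photons absorbed: 0.2680 × 0.01431 = 0.003835 mol.
Product: Φ × n_abs = 0.95 × 0.003835 = 0.003643 mol.
As a count: 0.003643 × 6.022×10²³ = 2.19×10²¹.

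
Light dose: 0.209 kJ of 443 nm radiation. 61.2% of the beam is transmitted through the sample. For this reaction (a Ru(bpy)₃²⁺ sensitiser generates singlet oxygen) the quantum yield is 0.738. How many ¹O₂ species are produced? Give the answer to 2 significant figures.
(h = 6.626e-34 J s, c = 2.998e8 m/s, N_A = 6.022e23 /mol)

1.3e20 species

Photon energy at 443 nm: hc/λ = (6.626e-34)(2.998e8)/(443e-9) = 4.484e-19 J.
Incident energy: 0.209 kJ = 209 J.
Photons incident: 209 / 4.484e-19 = 4.661e20, i.e. 4.661e20/6.022e23 = 7.740e-4 mol.
Fraction absorbed: 1 − 61.2/100 = 0.3880.
Photons absorbed: 0.3880 × 7.740e-4 = 3.003e-4 mol.
Product: Φ × n_abs = 0.738 × 3.003e-4 = 2.216e-4 mol.
As a count: 2.216e-4 × 6.022e23 = 1.3e20.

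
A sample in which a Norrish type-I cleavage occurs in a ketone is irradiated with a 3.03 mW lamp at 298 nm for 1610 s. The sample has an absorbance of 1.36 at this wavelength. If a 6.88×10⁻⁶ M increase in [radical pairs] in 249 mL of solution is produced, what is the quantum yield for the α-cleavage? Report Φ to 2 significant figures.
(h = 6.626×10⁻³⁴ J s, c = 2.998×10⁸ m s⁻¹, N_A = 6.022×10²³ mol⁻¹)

Φ = 0.15

Product: (6.88×10⁻⁶ M)(0.249 L) = 1.713×10⁻⁶ mol.
Photon energy at 298 nm: hc/λ = (6.626×10⁻³⁴)(2.998×10⁸)/(298×10⁻⁹) = 6.666×10⁻¹⁹ J.
Energy delivered: (3.03 mW)(1610 s) = 4.878 J.
Photons incident: 4.878 / 6.666×10⁻¹⁹ = 7.318×10¹⁸, i.e. 7.318×10¹⁸/6.022×10²³ = 1.215×10⁻⁵ mol.
Fraction absorbed: 1 − 10^(−1.36) = 0.9563.
Photons absorbed: 0.9563 × 1.215×10⁻⁵ = 1.162×10⁻⁵ mol.
Φ = 1.713×10⁻⁶ mol / 1.162×10⁻⁵ mol photons = 0.15.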